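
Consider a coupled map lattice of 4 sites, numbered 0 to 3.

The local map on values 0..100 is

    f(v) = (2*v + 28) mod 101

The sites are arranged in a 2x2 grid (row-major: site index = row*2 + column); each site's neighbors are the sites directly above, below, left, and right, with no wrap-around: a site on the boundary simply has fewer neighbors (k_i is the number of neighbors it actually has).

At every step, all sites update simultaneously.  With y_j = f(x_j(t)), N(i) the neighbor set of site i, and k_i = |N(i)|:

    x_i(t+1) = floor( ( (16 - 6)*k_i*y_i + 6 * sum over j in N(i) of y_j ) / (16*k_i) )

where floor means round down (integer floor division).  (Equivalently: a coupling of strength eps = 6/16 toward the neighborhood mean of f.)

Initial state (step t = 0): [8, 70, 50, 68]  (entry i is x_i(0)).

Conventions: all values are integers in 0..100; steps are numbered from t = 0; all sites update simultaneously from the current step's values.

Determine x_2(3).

Simulating step by step:
t=0: [8, 70, 50, 68]
t=1: [45, 61, 36, 57]
t=2: [38, 41, 73, 53]
t=3: [17, 12, 52, 36]

Answer: x_2(3) = 52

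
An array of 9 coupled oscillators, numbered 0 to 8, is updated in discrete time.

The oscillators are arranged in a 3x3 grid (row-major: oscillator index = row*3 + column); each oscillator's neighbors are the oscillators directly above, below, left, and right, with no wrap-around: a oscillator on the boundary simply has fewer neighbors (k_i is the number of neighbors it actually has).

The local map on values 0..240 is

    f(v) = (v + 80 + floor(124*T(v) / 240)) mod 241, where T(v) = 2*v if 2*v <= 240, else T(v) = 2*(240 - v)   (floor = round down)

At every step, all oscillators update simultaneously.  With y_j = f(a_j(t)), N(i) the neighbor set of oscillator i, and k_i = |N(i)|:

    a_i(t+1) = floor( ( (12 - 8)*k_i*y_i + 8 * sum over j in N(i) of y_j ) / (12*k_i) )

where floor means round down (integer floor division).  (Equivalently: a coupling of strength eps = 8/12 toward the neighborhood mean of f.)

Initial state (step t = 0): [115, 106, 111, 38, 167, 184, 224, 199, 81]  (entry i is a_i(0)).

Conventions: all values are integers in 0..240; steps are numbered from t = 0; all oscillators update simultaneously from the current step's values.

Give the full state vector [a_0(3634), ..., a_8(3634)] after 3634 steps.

Simulating step by step:
t=0: [115, 106, 111, 38, 167, 184, 224, 199, 81]
t=1: [94, 66, 66, 103, 88, 59, 105, 62, 54]
t=2: [97, 129, 209, 38, 116, 159, 102, 126, 198]
t=3: [91, 69, 81, 87, 91, 79, 95, 71, 81]
t=4: [86, 84, 154, 22, 124, 86, 90, 87, 155]
t=5: [48, 42, 34, 67, 54, 58, 53, 46, 36]
t=6: [186, 169, 170, 194, 188, 174, 192, 175, 174]
t=7: [80, 80, 81, 80, 80, 80, 80, 80, 81]
t=8: [1, 1, 1, 1, 1, 1, 1, 1, 1]
t=9: [82, 82, 82, 82, 82, 82, 82, 82, 82]
t=10: [5, 5, 5, 5, 5, 5, 5, 5, 5]
t=11: [90, 90, 90, 90, 90, 90, 90, 90, 90]
t=12: [22, 22, 22, 22, 22, 22, 22, 22, 22]
t=13: [124, 124, 124, 124, 124, 124, 124, 124, 124]
t=14: [82, 82, 82, 82, 82, 82, 82, 82, 82]

Answer: [82, 82, 82, 82, 82, 82, 82, 82, 82]
Key observation: The state at step 9, [82, 82, 82, 82, 82, 82, 82, 82, 82], reappears at step 14: the system is in a cycle of period 5 from step 9 on.  Therefore the state at step 3634 equals the state at step 9 + ((3634 - 9) mod 5) = 9, which is [82, 82, 82, 82, 82, 82, 82, 82, 82].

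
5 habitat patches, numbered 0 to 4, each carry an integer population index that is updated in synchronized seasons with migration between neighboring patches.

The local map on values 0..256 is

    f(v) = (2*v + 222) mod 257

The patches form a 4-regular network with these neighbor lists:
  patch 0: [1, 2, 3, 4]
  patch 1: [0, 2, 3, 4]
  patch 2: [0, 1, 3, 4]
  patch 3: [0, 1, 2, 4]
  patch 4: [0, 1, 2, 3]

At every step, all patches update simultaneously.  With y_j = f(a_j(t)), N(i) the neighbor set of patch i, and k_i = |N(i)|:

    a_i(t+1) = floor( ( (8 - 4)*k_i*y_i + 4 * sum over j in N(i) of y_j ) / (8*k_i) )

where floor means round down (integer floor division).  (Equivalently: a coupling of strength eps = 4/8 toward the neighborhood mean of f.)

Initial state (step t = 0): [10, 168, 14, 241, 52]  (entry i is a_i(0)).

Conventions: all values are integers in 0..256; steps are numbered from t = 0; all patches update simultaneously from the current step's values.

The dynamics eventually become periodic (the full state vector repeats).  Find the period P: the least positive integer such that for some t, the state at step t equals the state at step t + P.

Simulating step by step:
t=0: [10, 168, 14, 241, 52]
t=1: [190, 115, 193, 170, 125]
t=2: [113, 153, 115, 98, 160]
t=3: [145, 78, 146, 134, 84]
t=4: [188, 138, 92, 180, 142]
t=5: [130, 189, 154, 124, 192]
t=6: [163, 111, 85, 158, 113]
t=7: [84, 141, 122, 80, 143]
t=8: [170, 213, 199, 167, 214]
t=9: [76, 108, 98, 74, 109]
t=10: [138, 162, 154, 136, 163]
t=11: [160, 82, 76, 158, 82]
t=12: [63, 101, 97, 62, 101]
t=13: [118, 146, 143, 117, 146]
t=14: [156, 81, 175, 156, 81]
t=15: [51, 91, 65, 51, 91]
t=16: [90, 120, 101, 90, 120]
t=17: [162, 185, 171, 162, 185]
t=18: [45, 63, 52, 45, 63]
t=19: [65, 79, 71, 65, 79]
t=20: [103, 114, 108, 103, 114]
t=21: [177, 186, 181, 177, 186]
t=22: [67, 74, 70, 67, 74]
t=23: [103, 108, 105, 103, 108]
t=24: [174, 177, 175, 174, 177]
t=25: [57, 60, 58, 57, 60]
t=26: [80, 83, 81, 80, 83]
t=27: [126, 129, 127, 126, 129]
t=28: [218, 221, 219, 218, 221]
t=29: [145, 148, 146, 145, 148]
t=30: [160, 66, 64, 160, 66]
t=31: [53, 79, 77, 53, 79]
t=32: [90, 109, 108, 90, 109]
t=33: [159, 173, 172, 159, 173]
t=34: [36, 46, 46, 36, 46]
t=35: [44, 52, 52, 44, 52]
t=36: [59, 65, 65, 59, 65]
t=37: [87, 92, 92, 87, 92]
t=38: [142, 146, 146, 142, 146]
t=39: [155, 62, 62, 155, 62]
t=40: [44, 71, 71, 44, 71]
t=41: [73, 93, 93, 73, 93]
t=42: [126, 141, 141, 126, 141]
t=43: [228, 239, 239, 228, 239]
t=44: [172, 180, 180, 172, 180]
t=45: [58, 64, 64, 58, 64]
t=46: [85, 90, 90, 85, 90]
t=47: [138, 142, 142, 138, 142]
t=48: [244, 247, 247, 244, 247]
t=49: [198, 200, 200, 198, 200]
t=50: [105, 107, 107, 105, 107]
t=51: [176, 178, 178, 176, 178]
t=52: [61, 63, 63, 61, 63]
t=53: [88, 90, 90, 88, 90]
t=54: [142, 144, 144, 142, 144]
t=55: [250, 252, 252, 250, 252]
t=56: [209, 211, 211, 209, 211]
t=57: [127, 129, 129, 127, 129]
t=58: [220, 222, 222, 220, 222]
t=59: [149, 151, 151, 149, 151]
t=60: [7, 9, 9, 7, 9]
t=61: [237, 239, 239, 237, 239]
t=62: [183, 185, 185, 183, 185]
t=63: [75, 77, 77, 75, 77]
t=64: [116, 118, 118, 116, 118]
t=65: [198, 200, 200, 198, 200]

Answer: 16
Key observation: The state at step 49, [198, 200, 200, 198, 200], reappears at step 65 — and no state repeats earlier — so the cycle the system enters has period 16.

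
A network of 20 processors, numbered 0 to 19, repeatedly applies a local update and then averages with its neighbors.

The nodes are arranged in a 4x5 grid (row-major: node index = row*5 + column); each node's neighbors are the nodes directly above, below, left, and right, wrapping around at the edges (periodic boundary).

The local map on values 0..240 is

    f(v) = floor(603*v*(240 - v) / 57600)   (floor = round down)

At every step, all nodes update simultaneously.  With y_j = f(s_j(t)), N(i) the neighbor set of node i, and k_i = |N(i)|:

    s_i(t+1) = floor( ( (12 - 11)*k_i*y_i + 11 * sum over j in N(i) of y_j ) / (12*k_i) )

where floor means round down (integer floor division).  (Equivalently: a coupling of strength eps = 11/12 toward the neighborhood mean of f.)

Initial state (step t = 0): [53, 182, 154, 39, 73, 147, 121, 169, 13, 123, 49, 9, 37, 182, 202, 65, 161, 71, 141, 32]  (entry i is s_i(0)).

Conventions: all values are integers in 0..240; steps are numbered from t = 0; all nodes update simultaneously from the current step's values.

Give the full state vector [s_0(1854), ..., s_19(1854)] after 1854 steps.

Answer: [144, 144, 144, 144, 144, 144, 144, 144, 144, 144, 144, 144, 144, 144, 144, 144, 144, 144, 144, 144]
Key observation: The state at step 5, [144, 144, 144, 144, 144, 144, 144, 144, 144, 144, 144, 144, 144, 144, 144, 144, 144, 144, 144, 144], reappears at step 6: the system is in a cycle of period 1 from step 5 on.  Therefore the state at step 1854 equals the state at step 5 + ((1854 - 5) mod 1) = 5, which is [144, 144, 144, 144, 144, 144, 144, 144, 144, 144, 144, 144, 144, 144, 144, 144, 144, 144, 144, 144].

Derivation:
t=0: [53, 182, 154, 39, 73, 147, 121, 169, 13, 123, 49, 9, 37, 182, 202, 65, 161, 71, 141, 32]
t=1: [122, 129, 112, 107, 103, 126, 103, 101, 109, 99, 91, 106, 93, 85, 104, 102, 97, 123, 100, 113]
t=2: [148, 148, 148, 148, 148, 146, 148, 147, 144, 148, 147, 144, 145, 145, 143, 146, 148, 146, 146, 147]
t=3: [142, 142, 142, 142, 142, 142, 142, 143, 142, 143, 143, 142, 143, 144, 143, 142, 142, 142, 143, 143]
t=4: [145, 145, 145, 145, 145, 145, 145, 145, 144, 145, 145, 145, 144, 144, 144, 145, 145, 145, 144, 145]
t=5: [144, 144, 144, 144, 144, 144, 144, 144, 144, 144, 144, 144, 144, 144, 144, 144, 144, 144, 144, 144]
t=6: [144, 144, 144, 144, 144, 144, 144, 144, 144, 144, 144, 144, 144, 144, 144, 144, 144, 144, 144, 144]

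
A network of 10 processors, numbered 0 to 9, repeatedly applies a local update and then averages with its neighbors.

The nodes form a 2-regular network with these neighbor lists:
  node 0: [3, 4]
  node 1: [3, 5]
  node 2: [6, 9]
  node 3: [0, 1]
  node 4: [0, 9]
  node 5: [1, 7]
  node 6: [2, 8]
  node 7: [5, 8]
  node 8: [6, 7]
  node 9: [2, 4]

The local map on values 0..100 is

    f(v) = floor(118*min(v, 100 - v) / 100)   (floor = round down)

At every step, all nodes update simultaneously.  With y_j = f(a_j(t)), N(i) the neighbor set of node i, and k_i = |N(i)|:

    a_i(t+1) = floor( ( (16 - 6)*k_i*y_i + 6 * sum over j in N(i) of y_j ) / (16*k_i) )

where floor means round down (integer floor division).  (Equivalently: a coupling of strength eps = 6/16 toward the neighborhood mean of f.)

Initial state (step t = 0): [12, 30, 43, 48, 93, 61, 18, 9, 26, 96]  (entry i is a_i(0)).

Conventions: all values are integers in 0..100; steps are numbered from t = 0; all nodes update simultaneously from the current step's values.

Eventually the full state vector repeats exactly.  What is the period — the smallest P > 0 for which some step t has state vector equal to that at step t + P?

Answer: 8
Key observation: The state at step 20, [58, 58, 58, 57, 59, 59, 57, 59, 58, 59], reappears at step 28 — and no state repeats earlier — so the cycle the system enters has period 8.

Derivation:
t=0: [12, 30, 43, 48, 93, 61, 18, 9, 26, 96]
t=1: [20, 41, 35, 44, 8, 37, 28, 20, 24, 13]
t=2: [25, 47, 34, 45, 12, 40, 33, 27, 28, 18]
t=3: [30, 53, 36, 48, 18, 45, 37, 34, 33, 23]
t=4: [36, 54, 39, 51, 24, 50, 41, 42, 39, 28]
t=5: [42, 55, 43, 53, 31, 56, 47, 50, 46, 34]
t=6: [47, 53, 49, 53, 39, 52, 53, 56, 55, 41]
t=7: [53, 55, 54, 55, 48, 54, 55, 52, 53, 49]
t=8: [54, 53, 54, 53, 56, 54, 53, 55, 54, 56]
t=9: [53, 54, 53, 54, 51, 54, 54, 53, 54, 51]
t=10: [55, 54, 55, 54, 56, 54, 54, 54, 54, 56]
t=11: [52, 54, 52, 53, 51, 54, 53, 54, 54, 51]
t=12: [56, 54, 56, 55, 56, 54, 55, 54, 54, 56]
t=13: [51, 53, 51, 52, 51, 54, 52, 54, 53, 51]
t=14: [56, 55, 56, 56, 57, 54, 56, 54, 55, 57]
t=15: [50, 52, 50, 51, 50, 53, 51, 53, 52, 50]
t=16: [58, 56, 58, 57, 59, 55, 57, 55, 56, 59]
t=17: [49, 51, 49, 50, 48, 52, 50, 52, 51, 48]
t=18: [57, 57, 57, 58, 56, 56, 58, 56, 57, 56]
t=19: [50, 50, 50, 49, 50, 50, 49, 50, 50, 50]
t=20: [58, 58, 58, 57, 59, 59, 57, 59, 58, 59]
t=21: [49, 49, 49, 49, 48, 48, 49, 48, 49, 48]
t=22: [56, 56, 56, 57, 56, 56, 57, 56, 56, 56]
t=23: [50, 50, 50, 50, 51, 51, 50, 51, 50, 51]
t=24: [58, 58, 58, 59, 57, 57, 59, 57, 58, 57]
t=25: [49, 49, 49, 48, 49, 49, 48, 49, 49, 49]
t=26: [56, 56, 56, 56, 57, 57, 56, 57, 56, 57]
t=27: [50, 50, 50, 51, 50, 50, 51, 50, 50, 50]
t=28: [58, 58, 58, 57, 59, 59, 57, 59, 58, 59]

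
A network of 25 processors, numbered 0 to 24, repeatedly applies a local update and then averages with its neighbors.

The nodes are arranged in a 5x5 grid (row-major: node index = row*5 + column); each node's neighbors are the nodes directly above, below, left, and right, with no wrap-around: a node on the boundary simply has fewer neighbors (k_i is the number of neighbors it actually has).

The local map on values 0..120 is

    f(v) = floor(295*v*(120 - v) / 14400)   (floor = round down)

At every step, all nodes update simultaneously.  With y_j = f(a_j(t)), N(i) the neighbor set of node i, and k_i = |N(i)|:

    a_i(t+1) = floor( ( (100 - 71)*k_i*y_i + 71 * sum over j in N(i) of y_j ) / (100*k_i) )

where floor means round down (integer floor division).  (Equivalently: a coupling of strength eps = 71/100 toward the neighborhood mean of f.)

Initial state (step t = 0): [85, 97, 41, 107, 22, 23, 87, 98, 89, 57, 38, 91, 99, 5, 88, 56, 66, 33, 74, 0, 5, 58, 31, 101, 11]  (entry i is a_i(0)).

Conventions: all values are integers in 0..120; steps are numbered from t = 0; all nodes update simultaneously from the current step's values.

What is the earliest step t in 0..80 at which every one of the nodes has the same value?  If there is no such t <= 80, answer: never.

Simulating step by step:
t=0: [85, 97, 41, 107, 22, 23, 87, 98, 89, 57, 38, 91, 99, 5, 88, 56, 66, 33, 74, 0, 5, 58, 31, 101, 11]  (not all equal)
t=1: [49, 56, 46, 47, 48, 55, 50, 52, 43, 58, 58, 57, 41, 42, 36, 55, 66, 59, 39, 35, 55, 54, 56, 46, 20]  (not all equal)
t=2: [72, 71, 70, 69, 71, 72, 72, 69, 69, 68, 73, 71, 69, 65, 65, 73, 73, 70, 66, 56, 73, 73, 72, 61, 57]  (not all equal)
t=3: [70, 70, 71, 71, 71, 70, 70, 71, 72, 72, 70, 70, 71, 72, 72, 70, 70, 71, 72, 73, 70, 70, 70, 72, 73]  (not all equal)
t=4: [71, 71, 71, 70, 70, 71, 71, 70, 70, 70, 71, 71, 70, 70, 70, 71, 71, 70, 70, 70, 71, 71, 70, 70, 70]  (not all equal)
t=5: [71, 71, 71, 71, 71, 71, 71, 71, 71, 71, 71, 71, 71, 71, 71, 71, 71, 71, 71, 71, 71, 71, 71, 71, 71]  (all equal)

Answer: 5
Key observation: Synchronization is absorbing here: once all nodes are equal they stay equal, and step 5 is the first all-equal step.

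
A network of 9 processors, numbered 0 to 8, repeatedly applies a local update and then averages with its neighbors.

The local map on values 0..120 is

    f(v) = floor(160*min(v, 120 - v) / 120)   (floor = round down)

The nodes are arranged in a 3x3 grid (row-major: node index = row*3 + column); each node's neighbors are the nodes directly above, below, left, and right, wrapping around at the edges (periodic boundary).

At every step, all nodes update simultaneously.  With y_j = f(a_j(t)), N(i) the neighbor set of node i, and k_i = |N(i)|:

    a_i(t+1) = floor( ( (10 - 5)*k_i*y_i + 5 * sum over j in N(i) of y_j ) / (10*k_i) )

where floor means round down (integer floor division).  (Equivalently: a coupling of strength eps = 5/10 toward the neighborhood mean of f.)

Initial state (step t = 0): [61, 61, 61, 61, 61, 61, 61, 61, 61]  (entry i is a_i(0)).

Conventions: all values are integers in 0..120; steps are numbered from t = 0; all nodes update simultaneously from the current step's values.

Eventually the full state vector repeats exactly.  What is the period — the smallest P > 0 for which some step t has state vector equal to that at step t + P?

Answer: 4
Key observation: The state at step 0, [61, 61, 61, 61, 61, 61, 61, 61, 61], reappears at step 4 — and no state repeats earlier — so the cycle the system enters has period 4.

Derivation:
t=0: [61, 61, 61, 61, 61, 61, 61, 61, 61]
t=1: [78, 78, 78, 78, 78, 78, 78, 78, 78]
t=2: [56, 56, 56, 56, 56, 56, 56, 56, 56]
t=3: [74, 74, 74, 74, 74, 74, 74, 74, 74]
t=4: [61, 61, 61, 61, 61, 61, 61, 61, 61]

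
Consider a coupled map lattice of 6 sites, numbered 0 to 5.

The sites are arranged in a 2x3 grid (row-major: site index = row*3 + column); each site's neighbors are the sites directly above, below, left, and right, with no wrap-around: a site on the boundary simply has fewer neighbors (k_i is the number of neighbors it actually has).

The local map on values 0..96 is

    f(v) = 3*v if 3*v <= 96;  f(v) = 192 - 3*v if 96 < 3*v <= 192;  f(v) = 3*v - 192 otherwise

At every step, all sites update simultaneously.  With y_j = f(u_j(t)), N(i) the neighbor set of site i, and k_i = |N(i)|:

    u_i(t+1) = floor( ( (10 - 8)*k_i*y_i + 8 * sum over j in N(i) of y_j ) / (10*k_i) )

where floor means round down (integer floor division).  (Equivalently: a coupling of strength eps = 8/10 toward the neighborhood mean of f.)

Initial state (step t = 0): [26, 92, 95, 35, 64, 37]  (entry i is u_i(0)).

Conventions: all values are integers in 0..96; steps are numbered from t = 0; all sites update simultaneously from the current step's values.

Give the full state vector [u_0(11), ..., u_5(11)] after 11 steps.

Answer: [32, 39, 27, 42, 30, 36]

Derivation:
t=0: [26, 92, 95, 35, 64, 37]
t=1: [84, 62, 84, 48, 67, 53]
t=2: [33, 35, 27, 37, 25, 34]
t=3: [85, 83, 87, 83, 83, 80]
t=4: [58, 61, 55, 59, 54, 60]
t=5: [13, 21, 13, 22, 15, 25]
t=6: [59, 45, 63, 46, 63, 48]
t=7: [47, 17, 42, 18, 43, 12]
t=8: [52, 58, 48, 56, 50, 58]
t=9: [24, 37, 24, 36, 24, 39]
t=10: [80, 73, 76, 74, 78, 72]
t=11: [32, 39, 27, 42, 30, 36]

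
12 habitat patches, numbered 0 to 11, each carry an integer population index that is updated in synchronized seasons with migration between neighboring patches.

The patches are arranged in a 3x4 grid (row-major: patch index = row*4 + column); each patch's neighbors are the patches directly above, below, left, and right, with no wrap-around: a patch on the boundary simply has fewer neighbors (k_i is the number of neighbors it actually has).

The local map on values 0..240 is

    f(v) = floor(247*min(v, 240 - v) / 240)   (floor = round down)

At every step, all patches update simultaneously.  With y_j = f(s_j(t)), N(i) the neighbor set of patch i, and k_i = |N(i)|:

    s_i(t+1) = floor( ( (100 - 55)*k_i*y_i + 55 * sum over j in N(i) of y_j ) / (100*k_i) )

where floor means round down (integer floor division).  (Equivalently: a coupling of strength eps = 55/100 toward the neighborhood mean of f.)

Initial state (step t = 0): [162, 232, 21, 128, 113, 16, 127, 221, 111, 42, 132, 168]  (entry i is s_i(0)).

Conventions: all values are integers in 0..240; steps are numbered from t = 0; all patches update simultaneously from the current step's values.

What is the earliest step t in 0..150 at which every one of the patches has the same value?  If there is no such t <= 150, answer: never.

Simulating step by step:
t=0: [162, 232, 21, 128, 113, 16, 127, 221, 111, 42, 132, 168]  (not all equal)
t=1: [70, 25, 53, 62, 90, 46, 75, 64, 95, 63, 92, 69]  (not all equal)
t=2: [64, 42, 54, 61, 81, 56, 70, 67, 86, 72, 81, 75]  (not all equal)
t=3: [63, 51, 57, 61, 75, 63, 68, 69, 82, 75, 78, 76]  (not all equal)
t=4: [64, 57, 59, 63, 73, 66, 68, 70, 80, 76, 77, 76]  (not all equal)
t=5: [65, 61, 62, 65, 72, 68, 69, 71, 78, 76, 76, 76]  (not all equal)
t=6: [67, 64, 64, 67, 72, 70, 70, 72, 77, 76, 76, 76]  (not all equal)
t=7: [68, 66, 66, 68, 73, 72, 72, 73, 77, 77, 76, 76]  (not all equal)
t=8: [70, 68, 68, 70, 74, 73, 73, 74, 77, 77, 77, 77]  (not all equal)
t=9: [72, 70, 70, 72, 75, 74, 74, 75, 78, 78, 78, 78]  (not all equal)
t=10: [74, 73, 73, 74, 76, 76, 76, 76, 79, 79, 79, 79]  (not all equal)
t=11: [76, 75, 75, 76, 78, 78, 78, 78, 80, 80, 80, 80]  (not all equal)
t=12: [78, 77, 77, 78, 80, 79, 79, 80, 81, 81, 81, 81]  (not all equal)
t=13: [80, 79, 79, 80, 81, 81, 81, 81, 82, 82, 82, 82]  (not all equal)
t=14: [82, 81, 81, 82, 83, 82, 82, 83, 83, 83, 83, 83]  (not all equal)
t=15: [84, 83, 83, 84, 84, 84, 84, 84, 85, 84, 84, 85]  (not all equal)
t=16: [85, 85, 85, 85, 86, 85, 85, 86, 86, 86, 86, 86]  (not all equal)
t=17: [87, 87, 87, 87, 87, 87, 87, 87, 88, 87, 87, 88]  (not all equal)
t=18: [89, 89, 89, 89, 89, 89, 89, 89, 89, 89, 89, 89]  (all equal)

Answer: 18
Key observation: Synchronization is absorbing here: once all patches are equal they stay equal, and step 18 is the first all-equal step.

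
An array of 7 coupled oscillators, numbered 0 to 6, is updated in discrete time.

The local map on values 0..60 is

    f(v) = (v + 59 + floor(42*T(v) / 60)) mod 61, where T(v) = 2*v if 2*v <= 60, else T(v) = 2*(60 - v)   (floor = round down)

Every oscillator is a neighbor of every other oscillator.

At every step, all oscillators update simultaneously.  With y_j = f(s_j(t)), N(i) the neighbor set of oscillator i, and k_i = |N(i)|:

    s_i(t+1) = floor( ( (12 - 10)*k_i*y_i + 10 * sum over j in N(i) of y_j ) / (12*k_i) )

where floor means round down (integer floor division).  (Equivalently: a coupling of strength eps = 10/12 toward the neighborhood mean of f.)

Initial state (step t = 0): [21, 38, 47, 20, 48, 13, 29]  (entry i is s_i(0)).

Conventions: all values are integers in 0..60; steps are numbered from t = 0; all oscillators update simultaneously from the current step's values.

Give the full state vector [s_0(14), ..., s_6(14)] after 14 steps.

Answer: [58, 58, 58, 58, 58, 58, 58]

Derivation:
t=0: [21, 38, 47, 20, 48, 13, 29]
t=1: [20, 19, 19, 20, 19, 19, 19]
t=2: [43, 43, 43, 43, 43, 43, 43]
t=3: [3, 3, 3, 3, 3, 3, 3]
t=4: [5, 5, 5, 5, 5, 5, 5]
t=5: [10, 10, 10, 10, 10, 10, 10]
t=6: [22, 22, 22, 22, 22, 22, 22]
t=7: [50, 50, 50, 50, 50, 50, 50]
t=8: [1, 1, 1, 1, 1, 1, 1]
t=9: [0, 0, 0, 0, 0, 0, 0]
t=10: [59, 59, 59, 59, 59, 59, 59]
t=11: [58, 58, 58, 58, 58, 58, 58]
t=12: [58, 58, 58, 58, 58, 58, 58]
t=13: [58, 58, 58, 58, 58, 58, 58]
t=14: [58, 58, 58, 58, 58, 58, 58]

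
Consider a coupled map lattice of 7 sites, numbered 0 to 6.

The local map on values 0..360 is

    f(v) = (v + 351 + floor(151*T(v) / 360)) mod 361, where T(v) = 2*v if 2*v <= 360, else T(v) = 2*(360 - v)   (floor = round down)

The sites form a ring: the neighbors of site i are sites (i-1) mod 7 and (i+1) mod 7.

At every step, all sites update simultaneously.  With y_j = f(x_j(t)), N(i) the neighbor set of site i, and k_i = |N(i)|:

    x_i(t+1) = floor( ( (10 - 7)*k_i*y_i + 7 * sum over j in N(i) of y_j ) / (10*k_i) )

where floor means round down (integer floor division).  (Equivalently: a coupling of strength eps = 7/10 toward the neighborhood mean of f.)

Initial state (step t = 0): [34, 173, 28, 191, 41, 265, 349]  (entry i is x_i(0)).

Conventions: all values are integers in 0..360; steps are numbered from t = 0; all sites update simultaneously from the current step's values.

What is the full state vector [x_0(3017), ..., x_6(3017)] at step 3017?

Answer: [347, 347, 347, 347, 347, 347, 347]
Key observation: The state at step 5, [347, 347, 347, 347, 347, 347, 347], reappears at step 6: the system is in a cycle of period 1 from step 5 on.  Therefore the state at step 3017 equals the state at step 5 + ((3017 - 5) mod 1) = 5, which is [347, 347, 347, 347, 347, 347, 347].

Derivation:
t=0: [34, 173, 28, 191, 41, 265, 349]
t=1: [245, 124, 232, 133, 249, 244, 239]
t=2: [291, 296, 256, 301, 297, 331, 330]
t=3: [340, 336, 337, 337, 341, 342, 342]
t=4: [346, 346, 346, 346, 346, 346, 346]
t=5: [347, 347, 347, 347, 347, 347, 347]
t=6: [347, 347, 347, 347, 347, 347, 347]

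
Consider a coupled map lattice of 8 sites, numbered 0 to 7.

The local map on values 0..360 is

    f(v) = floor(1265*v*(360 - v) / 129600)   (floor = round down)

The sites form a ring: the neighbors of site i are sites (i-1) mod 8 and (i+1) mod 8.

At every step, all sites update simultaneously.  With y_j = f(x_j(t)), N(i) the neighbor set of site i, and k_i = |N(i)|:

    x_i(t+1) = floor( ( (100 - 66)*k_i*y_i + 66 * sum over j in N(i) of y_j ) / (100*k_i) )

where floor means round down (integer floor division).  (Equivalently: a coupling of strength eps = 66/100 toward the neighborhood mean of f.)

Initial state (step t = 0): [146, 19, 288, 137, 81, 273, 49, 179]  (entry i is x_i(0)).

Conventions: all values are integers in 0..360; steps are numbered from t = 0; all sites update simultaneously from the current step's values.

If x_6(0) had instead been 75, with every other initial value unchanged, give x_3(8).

Simulating step by step:
t=0: [146, 19, 288, 137, 81, 273, 75, 179]
t=1: [228, 188, 187, 240, 249, 219, 251, 276]
t=2: [278, 307, 303, 288, 283, 279, 264, 261]
t=3: [210, 182, 175, 194, 211, 226, 239, 240]
t=4: [301, 313, 315, 312, 305, 294, 285, 289]
t=5: [172, 151, 142, 148, 165, 186, 199, 193]
t=6: [312, 308, 305, 307, 311, 313, 313, 313]
t=7: [148, 155, 159, 156, 149, 144, 143, 143]
t=8: [306, 309, 310, 309, 306, 303, 302, 303]

Answer: x_3(8) = 309
Key observation: This trace re-runs the system from the modified initial state.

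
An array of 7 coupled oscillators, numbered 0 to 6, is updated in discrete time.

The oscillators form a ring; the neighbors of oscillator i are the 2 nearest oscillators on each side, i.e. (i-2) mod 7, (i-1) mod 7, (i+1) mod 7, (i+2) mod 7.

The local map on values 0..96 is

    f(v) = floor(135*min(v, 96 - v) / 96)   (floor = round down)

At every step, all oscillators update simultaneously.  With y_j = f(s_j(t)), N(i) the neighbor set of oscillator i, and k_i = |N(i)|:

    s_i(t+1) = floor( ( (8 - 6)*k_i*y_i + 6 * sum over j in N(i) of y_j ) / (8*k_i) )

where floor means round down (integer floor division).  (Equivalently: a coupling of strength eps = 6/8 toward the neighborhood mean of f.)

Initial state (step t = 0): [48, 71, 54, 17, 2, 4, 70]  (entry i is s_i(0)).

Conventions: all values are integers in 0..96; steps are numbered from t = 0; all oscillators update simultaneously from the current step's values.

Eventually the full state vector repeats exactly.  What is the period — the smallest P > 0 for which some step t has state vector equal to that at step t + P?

Simulating step by step:
t=0: [48, 71, 54, 17, 2, 4, 70]
t=1: [42, 43, 38, 24, 23, 25, 29]
t=2: [50, 49, 47, 42, 38, 39, 44]
t=3: [62, 63, 61, 59, 58, 57, 59]
t=4: [49, 49, 49, 50, 52, 51, 50]
t=5: [65, 65, 64, 64, 63, 63, 64]
t=6: [44, 44, 44, 45, 45, 45, 44]
t=7: [61, 61, 61, 62, 62, 62, 61]
t=8: [48, 48, 48, 47, 47, 47, 48]
t=9: [66, 66, 66, 66, 66, 66, 66]
t=10: [42, 42, 42, 42, 42, 42, 42]
t=11: [59, 59, 59, 59, 59, 59, 59]
t=12: [52, 52, 52, 52, 52, 52, 52]
t=13: [61, 61, 61, 61, 61, 61, 61]
t=14: [49, 49, 49, 49, 49, 49, 49]
t=15: [66, 66, 66, 66, 66, 66, 66]

Answer: 6
Key observation: The state at step 9, [66, 66, 66, 66, 66, 66, 66], reappears at step 15 — and no state repeats earlier — so the cycle the system enters has period 6.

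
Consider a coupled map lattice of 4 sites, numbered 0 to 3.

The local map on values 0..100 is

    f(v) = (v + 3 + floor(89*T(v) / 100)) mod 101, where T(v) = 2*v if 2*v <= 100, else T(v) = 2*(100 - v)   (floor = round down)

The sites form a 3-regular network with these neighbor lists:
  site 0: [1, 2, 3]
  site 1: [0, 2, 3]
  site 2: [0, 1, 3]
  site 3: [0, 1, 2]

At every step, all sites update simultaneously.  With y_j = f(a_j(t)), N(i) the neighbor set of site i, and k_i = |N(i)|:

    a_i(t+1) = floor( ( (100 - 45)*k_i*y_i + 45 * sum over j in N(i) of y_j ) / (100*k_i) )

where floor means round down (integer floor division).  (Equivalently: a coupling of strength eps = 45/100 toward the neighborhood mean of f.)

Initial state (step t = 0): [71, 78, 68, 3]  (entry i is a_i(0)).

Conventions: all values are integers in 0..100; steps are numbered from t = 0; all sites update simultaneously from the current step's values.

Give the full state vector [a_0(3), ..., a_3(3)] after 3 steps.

Answer: [34, 35, 34, 36]

Derivation:
t=0: [71, 78, 68, 3]
t=1: [21, 19, 22, 16]
t=2: [58, 56, 59, 52]
t=3: [34, 35, 34, 36]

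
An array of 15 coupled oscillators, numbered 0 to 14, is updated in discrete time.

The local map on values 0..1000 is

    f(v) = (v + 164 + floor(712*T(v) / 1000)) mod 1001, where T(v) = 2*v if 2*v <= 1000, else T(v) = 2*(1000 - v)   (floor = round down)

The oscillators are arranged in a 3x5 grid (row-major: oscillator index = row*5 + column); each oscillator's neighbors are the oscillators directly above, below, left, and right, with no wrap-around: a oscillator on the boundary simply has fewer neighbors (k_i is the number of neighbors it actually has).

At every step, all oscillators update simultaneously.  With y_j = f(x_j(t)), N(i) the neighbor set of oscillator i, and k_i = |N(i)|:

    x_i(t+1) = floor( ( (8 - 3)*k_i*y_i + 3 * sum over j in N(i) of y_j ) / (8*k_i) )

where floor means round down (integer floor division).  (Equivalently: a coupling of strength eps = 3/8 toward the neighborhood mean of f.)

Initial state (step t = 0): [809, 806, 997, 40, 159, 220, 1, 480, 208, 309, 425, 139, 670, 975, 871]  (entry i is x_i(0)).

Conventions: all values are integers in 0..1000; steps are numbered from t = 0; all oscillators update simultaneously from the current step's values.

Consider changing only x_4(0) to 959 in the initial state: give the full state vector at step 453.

Answer: [239, 239, 239, 239, 239, 239, 239, 239, 239, 239, 239, 239, 239, 239, 239]
Key observation: The state at step 27, [271, 271, 271, 271, 271, 271, 271, 271, 271, 271, 271, 271, 271, 271, 271], reappears at step 31: the system is in a cycle of period 4 from step 27 on.  Therefore the state at step 453 equals the state at step 27 + ((453 - 27) mod 4) = 29, which is [239, 239, 239, 239, 239, 239, 239, 239, 239, 239, 239, 239, 239, 239, 239].

Derivation:
t=0: [809, 806, 997, 40, 959, 220, 1, 480, 208, 309, 425, 139, 670, 975, 871]
t=1: [328, 224, 206, 289, 332, 510, 269, 325, 574, 703, 345, 395, 313, 256, 339]
t=2: [801, 746, 729, 786, 821, 578, 711, 851, 485, 467, 716, 417, 808, 771, 816]
t=3: [268, 269, 266, 264, 251, 315, 272, 248, 308, 286, 273, 209, 234, 265, 254]
t=4: [834, 815, 803, 813, 793, 887, 812, 784, 871, 843, 815, 716, 737, 806, 798]
t=5: [230, 240, 245, 240, 244, 220, 243, 250, 226, 232, 243, 271, 269, 245, 243]
t=6: [721, 744, 755, 743, 747, 714, 754, 765, 725, 731, 755, 802, 803, 758, 748]
t=7: [279, 271, 266, 271, 271, 279, 266, 262, 275, 275, 265, 251, 250, 264, 269]
t=8: [836, 819, 809, 819, 821, 831, 807, 800, 823, 827, 806, 780, 778, 803, 816]
t=9: [233, 239, 242, 239, 237, 236, 244, 246, 239, 237, 245, 253, 254, 245, 241]
t=10: [732, 743, 749, 743, 738, 740, 754, 758, 745, 739, 756, 772, 773, 756, 747]
t=11: [274, 270, 269, 271, 273, 271, 267, 265, 270, 272, 266, 260, 260, 266, 269]
t=12: [824, 818, 815, 819, 823, 818, 810, 807, 816, 821, 807, 797, 797, 808, 815]
t=13: [238, 240, 241, 239, 238, 240, 243, 243, 241, 238, 244, 247, 247, 243, 241]
t=14: [741, 745, 747, 743, 740, 746, 752, 752, 747, 742, 754, 760, 759, 752, 747]
t=15: [271, 270, 270, 271, 272, 269, 268, 268, 269, 271, 267, 265, 265, 268, 270]
t=16: [818, 817, 817, 819, 821, 815, 813, 813, 816, 819, 811, 807, 807, 813, 817]
t=17: [240, 240, 240, 239, 238, 241, 241, 241, 240, 239, 242, 243, 243, 241, 240]
t=18: [745, 745, 745, 743, 741, 747, 748, 747, 745, 743, 750, 752, 751, 747, 745]
t=19: [270, 270, 270, 271, 271, 269, 269, 269, 270, 271, 269, 268, 268, 270, 270]
t=20: [817, 817, 818, 819, 820, 816, 815, 816, 818, 819, 815, 813, 814, 817, 818]
t=21: [240, 240, 240, 239, 239, 240, 241, 240, 239, 239, 241, 241, 241, 240, 239]
t=22: [745, 745, 744, 743, 743, 745, 747, 745, 743, 743, 747, 748, 747, 744, 743]
t=23: [271, 270, 271, 271, 271, 270, 270, 270, 271, 271, 270, 269, 270, 270, 271]
t=24: [819, 818, 819, 820, 820, 818, 817, 818, 819, 820, 817, 816, 817, 818, 819]
t=25: [239, 239, 239, 239, 239, 239, 240, 239, 239, 239, 240, 240, 240, 239, 239]
t=26: [743, 743, 743, 743, 743, 743, 744, 743, 743, 743, 744, 745, 744, 743, 743]
t=27: [271, 271, 271, 271, 271, 271, 271, 271, 271, 271, 271, 271, 271, 271, 271]
t=28: [820, 820, 820, 820, 820, 820, 820, 820, 820, 820, 820, 820, 820, 820, 820]
t=29: [239, 239, 239, 239, 239, 239, 239, 239, 239, 239, 239, 239, 239, 239, 239]
t=30: [743, 743, 743, 743, 743, 743, 743, 743, 743, 743, 743, 743, 743, 743, 743]
t=31: [271, 271, 271, 271, 271, 271, 271, 271, 271, 271, 271, 271, 271, 271, 271]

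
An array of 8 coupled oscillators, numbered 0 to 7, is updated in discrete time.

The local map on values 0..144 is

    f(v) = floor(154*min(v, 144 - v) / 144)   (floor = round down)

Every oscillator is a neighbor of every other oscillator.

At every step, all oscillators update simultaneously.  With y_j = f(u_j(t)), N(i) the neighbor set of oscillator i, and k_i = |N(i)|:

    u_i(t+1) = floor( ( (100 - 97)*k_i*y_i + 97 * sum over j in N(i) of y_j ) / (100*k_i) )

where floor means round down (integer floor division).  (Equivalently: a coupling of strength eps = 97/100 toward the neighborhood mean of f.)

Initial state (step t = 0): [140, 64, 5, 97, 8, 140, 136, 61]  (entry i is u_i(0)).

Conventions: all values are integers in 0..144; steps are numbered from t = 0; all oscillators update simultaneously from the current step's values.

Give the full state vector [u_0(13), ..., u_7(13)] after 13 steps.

Answer: [45, 45, 45, 45, 45, 45, 45, 45]

Derivation:
t=0: [140, 64, 5, 97, 8, 140, 136, 61]
t=1: [28, 21, 28, 23, 28, 28, 28, 22]
t=2: [26, 27, 26, 27, 26, 26, 26, 27]
t=3: [27, 27, 27, 27, 27, 27, 27, 27]
t=4: [28, 28, 28, 28, 28, 28, 28, 28]
t=5: [29, 29, 29, 29, 29, 29, 29, 29]
t=6: [31, 31, 31, 31, 31, 31, 31, 31]
t=7: [33, 33, 33, 33, 33, 33, 33, 33]
t=8: [35, 35, 35, 35, 35, 35, 35, 35]
t=9: [37, 37, 37, 37, 37, 37, 37, 37]
t=10: [39, 39, 39, 39, 39, 39, 39, 39]
t=11: [41, 41, 41, 41, 41, 41, 41, 41]
t=12: [43, 43, 43, 43, 43, 43, 43, 43]
t=13: [45, 45, 45, 45, 45, 45, 45, 45]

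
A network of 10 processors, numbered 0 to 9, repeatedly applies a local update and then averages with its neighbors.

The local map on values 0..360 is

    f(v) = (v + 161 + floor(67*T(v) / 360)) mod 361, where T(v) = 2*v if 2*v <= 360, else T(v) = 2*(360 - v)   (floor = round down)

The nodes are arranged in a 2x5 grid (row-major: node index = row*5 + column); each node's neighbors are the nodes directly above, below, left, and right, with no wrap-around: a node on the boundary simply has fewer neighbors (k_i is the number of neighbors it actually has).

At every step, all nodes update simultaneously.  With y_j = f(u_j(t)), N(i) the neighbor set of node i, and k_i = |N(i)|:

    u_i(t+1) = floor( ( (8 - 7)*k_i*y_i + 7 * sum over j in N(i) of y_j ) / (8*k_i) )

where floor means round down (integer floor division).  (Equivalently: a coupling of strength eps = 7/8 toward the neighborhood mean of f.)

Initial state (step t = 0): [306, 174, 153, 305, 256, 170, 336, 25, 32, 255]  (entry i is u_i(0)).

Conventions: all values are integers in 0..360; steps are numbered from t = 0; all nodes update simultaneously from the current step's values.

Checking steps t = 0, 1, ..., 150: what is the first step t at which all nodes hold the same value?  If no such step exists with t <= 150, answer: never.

Simulating step by step:
t=0: [306, 174, 153, 305, 256, 170, 336, 25, 32, 255]  (not all equal)
t=1: [46, 86, 105, 105, 107, 122, 95, 128, 146, 142]  (not all equal)
t=2: [293, 274, 306, 216, 327, 266, 311, 215, 290, 178]  (not all equal)
t=3: [104, 121, 86, 119, 66, 120, 96, 116, 67, 117]  (not all equal)
t=4: [323, 295, 318, 268, 313, 300, 320, 280, 312, 260]  (not all equal)
t=5: [122, 132, 112, 127, 103, 133, 118, 129, 105, 125]  (not all equal)
t=6: [340, 323, 335, 310, 329, 327, 338, 316, 331, 307]  (not all equal)
t=7: [138, 144, 133, 139, 128, 145, 136, 142, 130, 138]  (not all equal)
t=8: [357, 348, 353, 340, 348, 349, 356, 344, 350, 339]  (not all equal)
t=9: [153, 156, 150, 152, 147, 156, 152, 154, 148, 151]  (not all equal)
t=10: [13, 8, 10, 3, 6, 9, 12, 6, 7, 2]  (not all equal)
t=11: [172, 175, 169, 170, 164, 176, 171, 173, 166, 168]  (not all equal)
t=12: [39, 34, 35, 28, 30, 35, 38, 31, 32, 26]  (not all equal)
t=13: [208, 211, 203, 204, 198, 212, 207, 207, 199, 202]  (not all equal)
t=14: [66, 63, 63, 59, 60, 63, 65, 60, 61, 58]  (not all equal)
t=15: [247, 249, 244, 244, 240, 250, 246, 246, 241, 243]  (not all equal)
t=16: [89, 88, 88, 85, 86, 88, 89, 86, 86, 84]  (not all equal)
t=17: [281, 282, 279, 279, 276, 282, 280, 280, 277, 278]  (not all equal)
t=18: [110, 109, 109, 107, 108, 109, 110, 108, 108, 107]  (not all equal)
t=19: [310, 310, 308, 309, 307, 310, 309, 309, 307, 308]  (not all equal)
t=20: [128, 127, 127, 126, 126, 127, 127, 126, 126, 126]  (not all equal)
t=21: [335, 335, 333, 333, 333, 335, 334, 334, 333, 333]  (not all equal)
t=22: [144, 143, 143, 143, 143, 143, 143, 143, 143, 143]  (not all equal)
t=23: [357, 357, 357, 357, 357, 357, 357, 357, 357, 357]  (all equal)

Answer: 23
Key observation: Synchronization is absorbing here: once all nodes are equal they stay equal, and step 23 is the first all-equal step.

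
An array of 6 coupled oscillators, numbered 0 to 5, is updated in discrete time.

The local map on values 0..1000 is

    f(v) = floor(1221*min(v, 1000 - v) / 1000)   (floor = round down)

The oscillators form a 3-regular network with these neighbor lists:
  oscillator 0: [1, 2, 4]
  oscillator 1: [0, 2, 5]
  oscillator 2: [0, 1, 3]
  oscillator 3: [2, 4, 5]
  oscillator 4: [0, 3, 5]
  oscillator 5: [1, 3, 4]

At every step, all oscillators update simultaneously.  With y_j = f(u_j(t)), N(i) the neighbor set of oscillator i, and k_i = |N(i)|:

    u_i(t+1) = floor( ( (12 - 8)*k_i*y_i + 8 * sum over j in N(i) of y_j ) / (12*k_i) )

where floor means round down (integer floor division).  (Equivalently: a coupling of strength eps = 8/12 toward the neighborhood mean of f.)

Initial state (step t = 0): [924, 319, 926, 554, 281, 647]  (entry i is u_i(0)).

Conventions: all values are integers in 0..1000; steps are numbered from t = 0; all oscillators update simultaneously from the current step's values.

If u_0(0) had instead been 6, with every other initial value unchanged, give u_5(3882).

Simulating step by step:
t=0: [6, 319, 926, 554, 281, 647]
t=1: [185, 247, 238, 373, 332, 427]
t=2: [296, 330, 314, 421, 401, 431]
t=3: [403, 416, 411, 482, 474, 487]
t=4: [516, 521, 519, 567, 564, 569]
t=5: [575, 573, 573, 541, 542, 540]
t=6: [528, 529, 529, 551, 550, 551]
t=7: [569, 569, 569, 554, 554, 554]
t=8: [530, 530, 530, 540, 540, 540]
t=9: [570, 570, 570, 563, 563, 563]
t=10: [526, 526, 526, 531, 531, 531]
t=11: [576, 576, 576, 573, 573, 573]
t=12: [517, 517, 517, 520, 520, 520]
t=13: [588, 588, 588, 586, 586, 586]
t=14: [503, 503, 503, 504, 504, 504]
t=15: [605, 605, 605, 605, 605, 605]
t=16: [482, 482, 482, 482, 482, 482]
t=17: [588, 588, 588, 588, 588, 588]
t=18: [503, 503, 503, 503, 503, 503]
t=19: [606, 606, 606, 606, 606, 606]
t=20: [481, 481, 481, 481, 481, 481]
t=21: [587, 587, 587, 587, 587, 587]
t=22: [504, 504, 504, 504, 504, 504]
t=23: [605, 605, 605, 605, 605, 605]

Answer: u_5(3882) = 503
Key observation: The state at step 15, [605, 605, 605, 605, 605, 605], reappears at step 23: the system is in a cycle of period 8 from step 15 on.  Therefore the state at step 3882 equals the state at step 15 + ((3882 - 15) mod 8) = 18, which is [503, 503, 503, 503, 503, 503].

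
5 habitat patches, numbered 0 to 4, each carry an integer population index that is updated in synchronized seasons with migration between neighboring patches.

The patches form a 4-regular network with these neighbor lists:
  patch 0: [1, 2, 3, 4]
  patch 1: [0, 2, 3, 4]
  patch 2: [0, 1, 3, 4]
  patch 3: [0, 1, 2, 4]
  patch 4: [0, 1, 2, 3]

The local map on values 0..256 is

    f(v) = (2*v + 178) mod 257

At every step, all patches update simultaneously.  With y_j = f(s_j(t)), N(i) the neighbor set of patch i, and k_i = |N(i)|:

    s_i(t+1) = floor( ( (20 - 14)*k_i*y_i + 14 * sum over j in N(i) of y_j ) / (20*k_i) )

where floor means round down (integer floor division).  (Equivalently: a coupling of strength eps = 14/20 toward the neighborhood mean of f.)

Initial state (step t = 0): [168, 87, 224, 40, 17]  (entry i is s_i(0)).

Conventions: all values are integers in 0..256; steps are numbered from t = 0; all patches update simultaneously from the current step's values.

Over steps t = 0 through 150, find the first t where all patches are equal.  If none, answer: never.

Simulating step by step:
t=0: [168, 87, 224, 40, 17]  (not all equal)
t=1: [73, 85, 87, 73, 100]  (not all equal)
t=2: [85, 88, 89, 85, 92]  (not all equal)
t=3: [95, 96, 96, 95, 97]  (not all equal)
t=4: [112, 112, 112, 112, 112]  (all equal)

Answer: 4
Key observation: Synchronization is absorbing here: once all patches are equal they stay equal, and step 4 is the first all-equal step.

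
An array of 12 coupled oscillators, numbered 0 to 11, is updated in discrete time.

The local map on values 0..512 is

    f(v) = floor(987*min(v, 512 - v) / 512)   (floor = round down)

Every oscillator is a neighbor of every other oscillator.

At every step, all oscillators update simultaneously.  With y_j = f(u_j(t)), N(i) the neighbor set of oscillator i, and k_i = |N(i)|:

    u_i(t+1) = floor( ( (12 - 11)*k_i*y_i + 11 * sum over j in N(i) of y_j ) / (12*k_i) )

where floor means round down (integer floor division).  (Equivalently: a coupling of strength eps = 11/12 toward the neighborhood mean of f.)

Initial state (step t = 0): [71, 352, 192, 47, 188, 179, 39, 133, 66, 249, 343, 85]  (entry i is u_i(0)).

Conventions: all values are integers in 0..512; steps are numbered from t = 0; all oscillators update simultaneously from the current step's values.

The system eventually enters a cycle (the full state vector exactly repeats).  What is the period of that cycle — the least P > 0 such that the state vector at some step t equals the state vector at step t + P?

Answer: 5
Key observation: The state at step 27, [100, 100, 100, 100, 100, 100, 100, 100, 100, 100, 100, 100], reappears at step 32 — and no state repeats earlier — so the cycle the system enters has period 5.

Derivation:
t=0: [71, 352, 192, 47, 188, 179, 39, 133, 66, 249, 343, 85]
t=1: [253, 253, 253, 253, 253, 253, 253, 253, 253, 253, 253, 253]
t=2: [487, 487, 487, 487, 487, 487, 487, 487, 487, 487, 487, 487]
t=3: [48, 48, 48, 48, 48, 48, 48, 48, 48, 48, 48, 48]
t=4: [92, 92, 92, 92, 92, 92, 92, 92, 92, 92, 92, 92]
t=5: [177, 177, 177, 177, 177, 177, 177, 177, 177, 177, 177, 177]
t=6: [341, 341, 341, 341, 341, 341, 341, 341, 341, 341, 341, 341]
t=7: [329, 329, 329, 329, 329, 329, 329, 329, 329, 329, 329, 329]
t=8: [352, 352, 352, 352, 352, 352, 352, 352, 352, 352, 352, 352]
t=9: [308, 308, 308, 308, 308, 308, 308, 308, 308, 308, 308, 308]
t=10: [393, 393, 393, 393, 393, 393, 393, 393, 393, 393, 393, 393]
t=11: [229, 229, 229, 229, 229, 229, 229, 229, 229, 229, 229, 229]
t=12: [441, 441, 441, 441, 441, 441, 441, 441, 441, 441, 441, 441]
t=13: [136, 136, 136, 136, 136, 136, 136, 136, 136, 136, 136, 136]
t=14: [262, 262, 262, 262, 262, 262, 262, 262, 262, 262, 262, 262]
t=15: [481, 481, 481, 481, 481, 481, 481, 481, 481, 481, 481, 481]
t=16: [59, 59, 59, 59, 59, 59, 59, 59, 59, 59, 59, 59]
t=17: [113, 113, 113, 113, 113, 113, 113, 113, 113, 113, 113, 113]
t=18: [217, 217, 217, 217, 217, 217, 217, 217, 217, 217, 217, 217]
t=19: [418, 418, 418, 418, 418, 418, 418, 418, 418, 418, 418, 418]
t=20: [181, 181, 181, 181, 181, 181, 181, 181, 181, 181, 181, 181]
t=21: [348, 348, 348, 348, 348, 348, 348, 348, 348, 348, 348, 348]
t=22: [316, 316, 316, 316, 316, 316, 316, 316, 316, 316, 316, 316]
t=23: [377, 377, 377, 377, 377, 377, 377, 377, 377, 377, 377, 377]
t=24: [260, 260, 260, 260, 260, 260, 260, 260, 260, 260, 260, 260]
t=25: [485, 485, 485, 485, 485, 485, 485, 485, 485, 485, 485, 485]
t=26: [52, 52, 52, 52, 52, 52, 52, 52, 52, 52, 52, 52]
t=27: [100, 100, 100, 100, 100, 100, 100, 100, 100, 100, 100, 100]
t=28: [192, 192, 192, 192, 192, 192, 192, 192, 192, 192, 192, 192]
t=29: [370, 370, 370, 370, 370, 370, 370, 370, 370, 370, 370, 370]
t=30: [273, 273, 273, 273, 273, 273, 273, 273, 273, 273, 273, 273]
t=31: [460, 460, 460, 460, 460, 460, 460, 460, 460, 460, 460, 460]
t=32: [100, 100, 100, 100, 100, 100, 100, 100, 100, 100, 100, 100]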